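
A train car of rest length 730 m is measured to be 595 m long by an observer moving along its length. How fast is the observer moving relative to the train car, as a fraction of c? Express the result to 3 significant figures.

0.579c

Length contraction gives γ = L₀/L = 730/595 = 1.2269.
β = √(1 − 1/γ²) = √0.335673 = 0.579.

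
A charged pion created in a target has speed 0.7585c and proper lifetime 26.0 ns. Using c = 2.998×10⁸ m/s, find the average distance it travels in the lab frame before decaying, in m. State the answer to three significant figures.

β² = 0.57532225, so γ = 1/√0.42467775 = 1.5345.
Lab-frame lifetime: Δt = γτ = 1.5345 × 26.0 ns = 39.897 ns.
Distance: d = vΔt = 0.7585 × 2.998×10⁸ m/s × 3.9897×10^-8 s = 9.07 m.

9.07 m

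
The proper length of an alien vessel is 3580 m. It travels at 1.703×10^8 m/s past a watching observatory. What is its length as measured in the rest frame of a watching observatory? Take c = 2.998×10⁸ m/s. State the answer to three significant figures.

2950 m

β = v/c = (1.703×10^8 m/s)/(2.998×10⁸ m/s) = 0.568045.
γ = 1/√(1 − β²) = 1/√(1 − 0.3226751) = 1/√0.6773249 = 1/0.822997 = 1.2151.
Along the direction of motion the measured length is L₀/γ = 3580/1.2151 = 2950 m.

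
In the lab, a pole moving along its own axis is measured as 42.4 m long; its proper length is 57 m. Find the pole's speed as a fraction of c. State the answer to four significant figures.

0.6683c

Length contraction gives γ = L₀/L = 57/42.4 = 1.3443.
β = √(1 − 1/γ²) = √0.44664 = 0.6683.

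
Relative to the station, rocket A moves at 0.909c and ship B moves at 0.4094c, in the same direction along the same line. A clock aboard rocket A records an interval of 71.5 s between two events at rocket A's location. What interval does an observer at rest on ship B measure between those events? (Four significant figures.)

Transform rocket A's velocity into ship B's frame: (0.909 − 0.4094)/(1 − 0.909·0.4094) = 0.4996/0.6278554, so the relative speed is 0.79572c.
γ for this relative speed: γ = 1/√(1 − 0.63317) = 1.6511.
Rocket A's interval is proper; time dilation gives Δt_B = γΔτ = 1.6511 × 71.5 s = 118.1 s.

118.1 s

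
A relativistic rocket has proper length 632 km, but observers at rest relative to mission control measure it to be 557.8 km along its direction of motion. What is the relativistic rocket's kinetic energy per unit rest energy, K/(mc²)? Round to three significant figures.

0.133

γ = L₀/L = 632/557.8 = 1.13302.
Since K = (γ−1)mc², K/(mc²) = 1.13302 − 1 = 0.133.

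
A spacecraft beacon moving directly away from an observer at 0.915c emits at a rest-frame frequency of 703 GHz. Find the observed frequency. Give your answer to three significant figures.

148 GHz

Relativistic Doppler (source moving away): f_obs = f_src · √((1−β)/(1+β)).
With β = 0.915: factor = √(0.085/1.915) = 0.21068.
f_obs = 703 × 0.21068 = 148 GHz.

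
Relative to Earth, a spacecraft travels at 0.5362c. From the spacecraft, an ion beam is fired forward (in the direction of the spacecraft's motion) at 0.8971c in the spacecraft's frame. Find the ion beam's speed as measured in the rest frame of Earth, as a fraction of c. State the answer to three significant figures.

0.968c

Relativistic velocity addition: u = (u' + v)/(1 + u'v/c²), with u' = 0.8971c and v = 0.5362c.
Numerator: 0.8971 + 0.5362 = 1.4333. Denominator: 1 + (0.8971)(0.5362) = 1.48102502.
u = 1.4333/1.48102502 = 0.96778, so the speed is 0.968c.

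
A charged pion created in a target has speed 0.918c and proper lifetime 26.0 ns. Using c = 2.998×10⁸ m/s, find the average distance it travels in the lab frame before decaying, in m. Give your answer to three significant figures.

β² = 0.842724, so γ = 1/√0.157276 = 2.5216.
Lab-frame lifetime: Δt = γτ = 2.5216 × 26.0 ns = 65.562 ns.
Distance: d = vΔt = 0.918 × 2.998×10⁸ m/s × 6.5562×10^-8 s = 18.0 m.

18.0 m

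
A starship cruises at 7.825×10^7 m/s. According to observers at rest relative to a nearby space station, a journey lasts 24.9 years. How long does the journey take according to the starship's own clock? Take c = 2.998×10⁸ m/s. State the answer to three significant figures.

24.0 years

β = v/c = (7.825×10^7 m/s)/(2.998×10⁸ m/s) = 0.261007.
γ = 1/√(1 − β²) = 1/√(1 − 0.06812465) = 1/√0.9318753 = 1/0.965337 = 1.0359.
The starship's clock runs slow as seen from a nearby space station, so Δτ = Δt/γ = 24.9/1.0359 = 24.0 years.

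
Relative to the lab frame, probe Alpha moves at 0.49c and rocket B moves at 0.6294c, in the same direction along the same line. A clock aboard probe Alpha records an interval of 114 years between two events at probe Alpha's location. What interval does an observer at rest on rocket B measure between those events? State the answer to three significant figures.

Speed of probe Alpha in rocket B's frame: u = (v_A − v_B)/(1 − v_A v_B/c²) = (0.49 − 0.6294)/(1 − 0.49×0.6294) = −0.1394/0.691594 = −0.20156; |u| = 0.20156c.
γ for this relative speed: γ = 1/√(1 − 0.0406264) = 1.021.
The clock on probe Alpha records proper time, so rocket B measures Δt = γΔτ = 1.021 × 114 = 116 years.

116 years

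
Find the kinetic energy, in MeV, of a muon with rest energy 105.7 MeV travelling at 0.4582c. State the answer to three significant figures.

13.2 MeV

γ = 1/√(1 − β²) = 1/√(1 − 0.20994724) = 1/√0.79005276 = 1.12505.
Kinetic energy: K = (γ − 1)mc² = (1.12505 − 1) × 105.7 MeV = 0.12505 × 105.7 = 13.2 MeV.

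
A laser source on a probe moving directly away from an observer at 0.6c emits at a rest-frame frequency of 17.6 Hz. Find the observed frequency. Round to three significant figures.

Relativistic Doppler (source moving away): f_obs = f_src · √((1−β)/(1+β)).
With β = 0.6: factor = √(0.4/1.6) = 0.5.
f_obs = 17.6 × 0.5 = 8.80 Hz.

8.80 Hz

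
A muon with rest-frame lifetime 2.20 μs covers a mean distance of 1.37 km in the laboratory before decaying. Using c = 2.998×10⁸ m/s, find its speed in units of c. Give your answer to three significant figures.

0.901c

Lab distance = (lab lifetime)·v = γτ·βc, so βγ = d/(cτ) = 1370/(2.998×10⁸ × 2.200×10^-6) = 2.0771.
With βγ = 2.0771: γ² = 1 + (βγ)² = 5.31434, and β = (βγ)/γ = 2.0771/2.30529 = 0.901.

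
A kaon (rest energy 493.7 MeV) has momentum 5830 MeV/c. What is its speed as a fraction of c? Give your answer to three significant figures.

pc/(mc²) = 5830/493.7 = 11.809 = βγ = β/√(1−β²).
So β² = x²/(1 + x²) with x = 11.809: x² = 139.452, β² = 139.452/140.452 = 0.99288, β = 0.996.

0.996c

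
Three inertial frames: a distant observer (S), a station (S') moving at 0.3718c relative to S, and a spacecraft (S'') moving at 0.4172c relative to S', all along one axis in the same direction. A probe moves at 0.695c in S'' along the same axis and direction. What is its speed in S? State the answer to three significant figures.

First combine the probe and spacecraft (S''→S'): u₁ = (0.695 + 0.4172)/(1 + 0.695×0.4172) = 1.1122/1.289954 = 0.8622.
Then combine with the station (S'→S): u = (0.8622 + 0.3718)/(1 + 0.8622×0.3718) = 1.234/1.32056596 = 0.93445.

0.934c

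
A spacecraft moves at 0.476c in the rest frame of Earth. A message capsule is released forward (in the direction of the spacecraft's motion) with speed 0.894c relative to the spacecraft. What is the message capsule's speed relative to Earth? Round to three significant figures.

In units of c, u = (u' + v)/(1 + u'v) with u' = 0.894 and v = 0.476.
Numerator: 0.894 + 0.476 = 1.37. Denominator: 1 + (0.894)(0.476) = 1.425544.
u = 1.37/1.425544 = 0.96104, so the speed is 0.961c.

0.961c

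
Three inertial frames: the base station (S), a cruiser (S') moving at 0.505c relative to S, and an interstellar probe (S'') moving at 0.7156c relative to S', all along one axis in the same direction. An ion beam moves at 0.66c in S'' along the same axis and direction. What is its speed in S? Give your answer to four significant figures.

Compose velocities in two stages. Stage 1 (into S'): u₁ = (0.66+0.7156)/(1+0.66×0.7156) = 0.93432.
Stage 2 (into S): u = (0.93432+0.505)/(1+0.93432×0.505) = 0.97791, so the speed is 0.9779c.

0.9779c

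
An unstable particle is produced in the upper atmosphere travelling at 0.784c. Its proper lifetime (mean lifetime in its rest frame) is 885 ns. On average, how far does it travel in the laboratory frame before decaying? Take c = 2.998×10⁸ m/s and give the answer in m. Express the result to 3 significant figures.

335 m

With β = 0.784, γ = 1/√(1 − 0.784²) = 1/√0.385344 = 1.6109.
Lab-frame lifetime: Δt = γτ = 1.6109 × 885 ns = 1425.6 ns.
Distance: d = vΔt = 0.784 × 2.998×10⁸ m/s × 1.4256×10^-6 s = 335 m.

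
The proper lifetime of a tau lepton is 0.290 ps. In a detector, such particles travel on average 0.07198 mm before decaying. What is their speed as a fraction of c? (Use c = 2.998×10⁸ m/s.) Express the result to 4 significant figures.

0.6377c

Let x = d/(cτ) = 7.198×10^-5 m / (2.998×10⁸ m/s × 2.900×10^-13 s) = 0.82791. Since d = βγcτ, x = βγ = β/√(1−β²).
Solving: β² = x²/(1+x²) = 0.685435/1.685435 = 0.406681, so β = 0.6377.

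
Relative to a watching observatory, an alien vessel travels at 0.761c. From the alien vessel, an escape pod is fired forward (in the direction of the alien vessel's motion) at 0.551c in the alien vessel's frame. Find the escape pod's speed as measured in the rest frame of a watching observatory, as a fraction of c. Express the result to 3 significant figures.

Relativistic velocity addition: u = (u' + v)/(1 + u'v/c²), with u' = 0.551c and v = 0.761c.
Numerator: 0.551 + 0.761 = 1.312. Denominator: 1 + (0.551)(0.761) = 1.419311.
u = 1.312/1.419311 = 0.92439, so the speed is 0.924c.

0.924c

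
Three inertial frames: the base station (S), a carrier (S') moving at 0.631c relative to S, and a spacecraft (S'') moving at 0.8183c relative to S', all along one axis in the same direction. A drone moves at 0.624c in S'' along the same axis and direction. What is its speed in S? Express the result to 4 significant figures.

0.9896c

Compose velocities in two stages. Stage 1 (into S'): u₁ = (0.624+0.8183)/(1+0.624×0.8183) = 0.95477.
Stage 2 (into S): u = (0.95477+0.631)/(1+0.95477×0.631) = 0.98958, so the speed is 0.9896c.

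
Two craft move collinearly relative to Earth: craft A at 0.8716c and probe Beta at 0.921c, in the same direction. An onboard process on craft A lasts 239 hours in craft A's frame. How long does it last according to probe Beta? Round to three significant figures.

247 hours

Transform craft A's velocity into probe Beta's frame: (0.8716 − 0.921)/(1 − 0.8716·0.921) = −0.0494/0.1972564, so the relative speed is 0.25044c.
γ for this relative speed: γ = 1/√(1 − 0.0627202) = 1.0329.
Craft A's interval is proper; time dilation gives Δt_B = γΔτ = 1.0329 × 239 hours = 247 hours.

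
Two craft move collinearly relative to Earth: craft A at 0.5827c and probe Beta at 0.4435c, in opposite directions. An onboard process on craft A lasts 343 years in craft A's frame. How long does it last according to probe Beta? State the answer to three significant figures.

593 years

Transform craft A's velocity into probe Beta's frame: (0.5827 + 0.4435)/(1 + 0.5827·0.4435) = 1.0262/1.25842745, so the relative speed is 0.81546c.
γ for this relative speed: γ = 1/√(1 − 0.664975) = 1.7277.
Craft A's interval is proper; time dilation gives Δt_B = γΔτ = 1.7277 × 343 years = 593 years.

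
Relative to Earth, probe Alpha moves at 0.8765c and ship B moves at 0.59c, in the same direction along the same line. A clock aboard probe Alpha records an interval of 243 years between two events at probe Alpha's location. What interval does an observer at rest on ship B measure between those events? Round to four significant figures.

The velocity of probe Alpha relative to ship B is (0.8765 − 0.59)c / (1 − 0.8765×0.59) = 0.59333c; relative speed 0.59333c.
At |u| = 0.59333c, γ = (1 − 0.35204)^(−1/2) = 1.2423.
The clock on probe Alpha records proper time, so ship B measures Δt = γΔτ = 1.2423 × 243 = 301.9 years.

301.9 years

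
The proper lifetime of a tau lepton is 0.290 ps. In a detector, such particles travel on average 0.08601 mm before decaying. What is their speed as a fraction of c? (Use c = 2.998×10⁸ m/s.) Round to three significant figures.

d = βγcτ ⇒ βγ = d/(cτ) = 8.601×10^-5 m / (8.6942×10^-5 m) = 0.98928.
β = (βγ)/√(1+(βγ)²) = 0.98928/√1.978675 = 0.703.

0.703c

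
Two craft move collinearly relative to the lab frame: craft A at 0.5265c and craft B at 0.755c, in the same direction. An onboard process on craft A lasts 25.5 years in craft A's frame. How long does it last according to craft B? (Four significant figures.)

27.56 years

The velocity of craft A relative to craft B is (0.5265 − 0.755)c / (1 − 0.5265×0.755) = −0.37926c; relative speed 0.37926c.
At |u| = 0.37926c, γ = (1 − 0.143838)^(−1/2) = 1.0807.
Craft A's interval is proper; time dilation gives Δt_B = γΔτ = 1.0807 × 25.5 years = 27.56 years.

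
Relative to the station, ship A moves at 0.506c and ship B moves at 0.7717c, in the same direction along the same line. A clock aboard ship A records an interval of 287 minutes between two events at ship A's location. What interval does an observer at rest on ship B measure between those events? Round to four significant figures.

Speed of ship A in ship B's frame: u = (v_A − v_B)/(1 − v_A v_B/c²) = (0.506 − 0.7717)/(1 − 0.506×0.7717) = −0.2657/0.6095198 = −0.43592; |u| = 0.43592c.
At |u| = 0.43592c, γ = (1 − 0.190026)^(−1/2) = 1.1111.
The clock on ship A records proper time, so ship B measures Δt = γΔτ = 1.1111 × 287 = 318.9 minutes.

318.9 minutes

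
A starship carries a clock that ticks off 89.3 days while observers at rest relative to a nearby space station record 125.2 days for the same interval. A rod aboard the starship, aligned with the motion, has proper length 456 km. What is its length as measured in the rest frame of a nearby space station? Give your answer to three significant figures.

325 km

The time-dilation ratio gives γ = 125.2/89.3 = 1.40202.
The rod contracts by the same γ: 456 km / 1.40202 = 325 km.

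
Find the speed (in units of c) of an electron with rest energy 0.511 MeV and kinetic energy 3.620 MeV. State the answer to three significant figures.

K = (γ−1)mc², so γ = 1 + 3.620/0.511 = 8.0841.
Then v/c = √(1 − γ⁻²) = √(1 − 0.0153016) = √0.9846984 = 0.992.

0.992c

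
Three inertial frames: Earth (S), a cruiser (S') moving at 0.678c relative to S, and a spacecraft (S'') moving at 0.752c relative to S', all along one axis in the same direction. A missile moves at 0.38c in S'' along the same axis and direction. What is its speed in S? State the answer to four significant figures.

Apply u = (u'+v)/(1+u'v) twice. Missile in the cruiser frame: (0.38+0.752)/(1+0.38·0.752) = 1.132/1.28576 = 0.88041c.
That velocity, transformed to the rest frame of Earth: (0.88041+0.678)/(1+0.88041·0.678) = 1.55841/1.59691798 = 0.97589c.

0.9759c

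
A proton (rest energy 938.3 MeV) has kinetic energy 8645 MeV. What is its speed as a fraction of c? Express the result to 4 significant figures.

0.9952c

γ = 1 + K/(mc²) = 1 + 8645/938.3 = 10.213.
β = √(1 − 1/γ²) = √(1 − 0.00958723) = √0.99041277 = 0.9952.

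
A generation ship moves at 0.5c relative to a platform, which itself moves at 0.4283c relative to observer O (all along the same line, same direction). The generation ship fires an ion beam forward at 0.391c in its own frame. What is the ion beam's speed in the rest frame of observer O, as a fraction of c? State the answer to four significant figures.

Compose velocities in two stages. Stage 1 (into S'): u₁ = (0.391+0.5)/(1+0.391×0.5) = 0.74529.
Stage 2 (into S): u = (0.74529+0.4283)/(1+0.74529×0.4283) = 0.88962, so the speed is 0.8896c.

0.8896c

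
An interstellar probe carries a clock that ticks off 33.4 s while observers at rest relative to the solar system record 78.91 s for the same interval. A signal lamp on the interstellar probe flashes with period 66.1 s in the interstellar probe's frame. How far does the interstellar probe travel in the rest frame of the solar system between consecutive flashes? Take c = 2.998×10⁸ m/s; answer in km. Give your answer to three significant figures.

4.24×10^7 km

γ = Δt/Δτ = 78.91/33.4 = 2.36257.
β = √(1 − 1/γ²) = 0.906. Lab-frame period = γτ = 2.36257×66.1 s = 156.17 s. Distance = βc × γτ = 0.906 × 2.998×10⁸ m/s × 156.17 s = 4.2419×10^10 m = 4.24×10^7 km.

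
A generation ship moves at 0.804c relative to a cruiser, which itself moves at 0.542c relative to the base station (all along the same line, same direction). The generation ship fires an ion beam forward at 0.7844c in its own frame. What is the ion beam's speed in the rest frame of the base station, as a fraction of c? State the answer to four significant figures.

Apply u = (u'+v)/(1+u'v) twice. Ion beam in the cruiser frame: (0.7844+0.804)/(1+0.7844·0.804) = 1.5884/1.6306576 = 0.97409c.
That velocity, transformed to the rest frame of the base station: (0.97409+0.542)/(1+0.97409·0.542) = 1.51609/1.52795678 = 0.99223c.

0.9922c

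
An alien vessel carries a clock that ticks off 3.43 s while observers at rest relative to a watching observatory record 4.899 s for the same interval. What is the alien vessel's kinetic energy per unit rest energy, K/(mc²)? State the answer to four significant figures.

The time-dilation ratio gives γ = 4.899/3.43 = 1.42828.
Since K = (γ−1)mc², K/(mc²) = 1.42828 − 1 = 0.4283.

0.4283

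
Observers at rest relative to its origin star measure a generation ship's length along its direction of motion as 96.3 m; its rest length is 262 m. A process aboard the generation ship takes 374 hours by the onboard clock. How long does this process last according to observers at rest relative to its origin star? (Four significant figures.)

γ = L₀/L = 262/96.3 = 2.72066.
The same γ dilates the second interval: 2.72066 × 374 hours = 1018 hours.

1018 hours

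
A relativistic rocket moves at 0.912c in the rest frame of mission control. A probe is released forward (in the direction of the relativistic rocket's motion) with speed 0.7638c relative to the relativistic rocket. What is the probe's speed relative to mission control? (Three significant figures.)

0.988c

Relativistic velocity addition: u = (u' + v)/(1 + u'v/c²), with u' = 0.7638c and v = 0.912c.
Numerator: 0.7638 + 0.912 = 1.6758. Denominator: 1 + (0.7638)(0.912) = 1.6965856.
u = 1.6758/1.6965856 = 0.98775, so the speed is 0.988c.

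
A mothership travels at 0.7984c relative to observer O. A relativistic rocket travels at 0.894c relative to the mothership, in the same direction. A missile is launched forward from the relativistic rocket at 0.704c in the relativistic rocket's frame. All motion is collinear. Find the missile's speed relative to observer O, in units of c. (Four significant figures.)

0.9978c

Compose velocities in two stages. Stage 1 (into S'): u₁ = (0.704+0.894)/(1+0.704×0.894) = 0.98074.
Stage 2 (into S): u = (0.98074+0.7984)/(1+0.98074×0.7984) = 0.99782, so the speed is 0.9978c.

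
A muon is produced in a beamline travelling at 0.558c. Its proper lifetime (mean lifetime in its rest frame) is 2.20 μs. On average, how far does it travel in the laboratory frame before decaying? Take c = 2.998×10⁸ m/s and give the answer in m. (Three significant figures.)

γ = 1/√(1 − β²) = 1/√(1 − 0.311364) = 1/√0.688636 = 1/0.829841 = 1.2051.
Lab-frame lifetime: Δt = γτ = 1.2051 × 2.20 μs = 2.6512 μs.
Distance: d = vΔt = 0.558 × 2.998×10⁸ m/s × 2.6512×10^-6 s = 444 m.

444 m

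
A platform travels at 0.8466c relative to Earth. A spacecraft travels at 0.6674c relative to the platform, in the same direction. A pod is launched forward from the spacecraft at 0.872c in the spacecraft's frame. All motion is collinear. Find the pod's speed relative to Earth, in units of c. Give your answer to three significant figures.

0.998c

Apply u = (u'+v)/(1+u'v) twice. Pod in the platform frame: (0.872+0.6674)/(1+0.872·0.6674) = 1.5394/1.5819728 = 0.97309c.
That velocity, transformed to the rest frame of Earth: (0.97309+0.8466)/(1+0.97309·0.8466) = 1.81969/1.823817994 = 0.99774c.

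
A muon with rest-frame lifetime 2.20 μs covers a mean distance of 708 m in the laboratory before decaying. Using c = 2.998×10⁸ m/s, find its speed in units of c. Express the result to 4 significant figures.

0.7317c

Lab distance = (lab lifetime)·v = γτ·βc, so βγ = d/(cτ) = 708.0/(2.998×10⁸ × 2.200×10^-6) = 1.0734.
With βγ = 1.0734: γ² = 1 + (βγ)² = 2.15219, and β = (βγ)/γ = 1.0734/1.46703 = 0.7317.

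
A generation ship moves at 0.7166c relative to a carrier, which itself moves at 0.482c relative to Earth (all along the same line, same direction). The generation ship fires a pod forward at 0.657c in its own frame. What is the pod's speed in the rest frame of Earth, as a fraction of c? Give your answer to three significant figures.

0.976c

Compose velocities in two stages. Stage 1 (into S'): u₁ = (0.657+0.7166)/(1+0.657×0.7166) = 0.93391.
Stage 2 (into S): u = (0.93391+0.482)/(1+0.93391×0.482) = 0.97639, so the speed is 0.976c.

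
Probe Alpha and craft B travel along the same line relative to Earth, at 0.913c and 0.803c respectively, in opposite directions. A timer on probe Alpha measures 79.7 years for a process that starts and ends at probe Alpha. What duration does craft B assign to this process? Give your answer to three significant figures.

568 years

Transform probe Alpha's velocity into craft B's frame: (0.913 + 0.803)/(1 + 0.913·0.803) = 1.716/1.733139, so the relative speed is 0.99011c.
γ for this relative speed: γ = 1/√(1 − 0.980318) = 7.128.
The clock on probe Alpha records proper time, so craft B measures Δt = γΔτ = 7.128 × 79.7 = 568 years.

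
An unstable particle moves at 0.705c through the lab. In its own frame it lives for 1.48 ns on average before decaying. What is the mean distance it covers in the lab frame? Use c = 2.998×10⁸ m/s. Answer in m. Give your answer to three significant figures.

0.441 m

Lorentz factor: γ = (1 − 0.497025)^(−1/2) = 1.41.
Lab-frame lifetime: Δt = γτ = 1.41 × 1.48 ns = 2.0868 ns.
Distance: d = vΔt = 0.705 × 2.998×10⁸ m/s × 2.0868×10^-9 s = 0.441 m.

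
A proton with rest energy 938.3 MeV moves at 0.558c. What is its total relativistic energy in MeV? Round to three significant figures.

1130 MeV

γ = 1/√(1 − β²) = 1/√(1 − 0.311364) = 1/√0.688636 = 1/0.829841 = 1.2051.
Total energy: E = γmc² = 1.2051 × 938.3 MeV = 1130 MeV.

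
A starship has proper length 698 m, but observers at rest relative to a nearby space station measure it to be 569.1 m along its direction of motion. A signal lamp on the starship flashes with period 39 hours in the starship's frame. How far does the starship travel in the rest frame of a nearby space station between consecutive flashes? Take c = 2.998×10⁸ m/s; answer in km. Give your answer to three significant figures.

γ = L₀/L = 698/569.1 = 1.2265.
β = √(1 − 1/γ²) = 0.579. Lab-frame period = γτ = 1.2265×39 hours = 47.833 hours. Distance = βc × γτ = 0.579 × 2.998×10⁸ m/s × 172198.8 s = 2.9891×10^13 m = 2.99×10^10 km.

2.99×10^10 km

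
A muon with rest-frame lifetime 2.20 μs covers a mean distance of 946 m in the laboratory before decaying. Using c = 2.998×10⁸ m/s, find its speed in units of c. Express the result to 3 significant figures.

Lab distance = (lab lifetime)·v = γτ·βc, so βγ = d/(cτ) = 946.0/(2.998×10⁸ × 2.200×10^-6) = 1.4343.
With βγ = 1.4343: γ² = 1 + (βγ)² = 3.05722, and β = (βγ)/γ = 1.4343/1.74849 = 0.820.

0.820c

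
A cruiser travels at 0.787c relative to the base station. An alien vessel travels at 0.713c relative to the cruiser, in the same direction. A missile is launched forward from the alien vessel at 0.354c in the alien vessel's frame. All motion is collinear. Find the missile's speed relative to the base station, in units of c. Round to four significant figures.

First combine the missile and alien vessel (S''→S'): u₁ = (0.354 + 0.713)/(1 + 0.354×0.713) = 1.067/1.252402 = 0.85196.
Then combine with the cruiser (S'→S): u = (0.85196 + 0.787)/(1 + 0.85196×0.787) = 1.63896/1.67049252 = 0.98112.

0.9811c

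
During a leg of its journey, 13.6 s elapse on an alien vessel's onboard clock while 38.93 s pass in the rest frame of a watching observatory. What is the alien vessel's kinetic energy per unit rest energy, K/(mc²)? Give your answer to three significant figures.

1.86

The time-dilation ratio gives γ = 38.93/13.6 = 2.8625.
K/(mc²) = γ − 1 = 2.8625 − 1 = 1.86.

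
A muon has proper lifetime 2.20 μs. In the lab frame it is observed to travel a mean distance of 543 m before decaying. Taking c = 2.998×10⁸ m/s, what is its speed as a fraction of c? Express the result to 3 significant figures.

d = βγcτ ⇒ βγ = d/(cτ) = 543.0 m / (659.56 m) = 0.82328.
β = (βγ)/√(1+(βγ)²) = 0.82328/√1.67779 = 0.636.

0.636c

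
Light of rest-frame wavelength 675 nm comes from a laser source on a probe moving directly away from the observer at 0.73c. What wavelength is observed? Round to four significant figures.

1709 nm

Relativistic Doppler for wavelength: λ_obs = λ_src · √((1+β)/(1−β)).
With β = 0.73: factor = √(1.73/0.27) = 2.5313.
λ_obs = 675 × 2.5313 = 1709 nm.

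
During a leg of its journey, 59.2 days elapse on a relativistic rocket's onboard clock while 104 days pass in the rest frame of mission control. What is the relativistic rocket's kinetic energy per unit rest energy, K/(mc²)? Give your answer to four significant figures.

0.7568

γ = Δt/Δτ = 104/59.2 = 1.75676.
Since K = (γ−1)mc², K/(mc²) = 1.75676 − 1 = 0.7568.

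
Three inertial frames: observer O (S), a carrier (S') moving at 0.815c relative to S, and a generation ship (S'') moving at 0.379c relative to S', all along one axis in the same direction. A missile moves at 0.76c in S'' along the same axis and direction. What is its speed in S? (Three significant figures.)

0.988c

Apply u = (u'+v)/(1+u'v) twice. Missile in the carrier frame: (0.76+0.379)/(1+0.76·0.379) = 1.139/1.28804 = 0.88429c.
That velocity, transformed to the rest frame of observer O: (0.88429+0.815)/(1+0.88429·0.815) = 1.69929/1.72069635 = 0.98756c.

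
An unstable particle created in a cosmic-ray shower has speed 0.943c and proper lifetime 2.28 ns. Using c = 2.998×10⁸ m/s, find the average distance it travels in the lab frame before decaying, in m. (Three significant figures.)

1.94 m

γ = 1/√(1 − β²) = 1/√(1 − 0.889249) = 1/√0.110751 = 1/0.332793 = 3.0049.
Lab-frame lifetime: Δt = γτ = 3.0049 × 2.28 ns = 6.8512 ns.
Distance: d = vΔt = 0.943 × 2.998×10⁸ m/s × 6.8512×10^-9 s = 1.94 m.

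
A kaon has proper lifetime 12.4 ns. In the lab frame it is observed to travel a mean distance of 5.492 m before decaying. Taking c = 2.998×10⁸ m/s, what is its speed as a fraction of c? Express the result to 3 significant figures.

0.828c

d = βγcτ ⇒ βγ = d/(cτ) = 5.492 m / (3.71752 m) = 1.4773.
β = (βγ)/√(1+(βγ)²) = 1.4773/√3.18242 = 0.828.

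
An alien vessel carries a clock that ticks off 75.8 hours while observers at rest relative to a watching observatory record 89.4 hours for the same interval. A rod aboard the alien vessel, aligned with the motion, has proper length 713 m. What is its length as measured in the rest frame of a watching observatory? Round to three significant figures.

γ = Δt/Δτ = 89.4/75.8 = 1.17942.
The rod contracts by the same γ: 713 m / 1.17942 = 605 m.

605 m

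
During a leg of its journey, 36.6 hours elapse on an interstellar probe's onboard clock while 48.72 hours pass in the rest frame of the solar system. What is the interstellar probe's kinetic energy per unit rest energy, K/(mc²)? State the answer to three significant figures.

0.331

γ = Δt/Δτ = 48.72/36.6 = 1.33115.
Since K = (γ−1)mc², K/(mc²) = 1.33115 − 1 = 0.331.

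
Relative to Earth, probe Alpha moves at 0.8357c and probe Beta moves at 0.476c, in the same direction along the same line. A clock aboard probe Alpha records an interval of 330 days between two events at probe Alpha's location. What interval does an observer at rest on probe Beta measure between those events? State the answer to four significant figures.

Speed of probe Alpha in probe Beta's frame: u = (v_A − v_B)/(1 − v_A v_B/c²) = (0.8357 − 0.476)/(1 − 0.8357×0.476) = 0.3597/0.6022068 = 0.5973; |u| = 0.5973c.
γ for this relative speed: γ = 1/√(1 − 0.356767) = 1.2469.
Probe Alpha's interval is proper; time dilation gives Δt_B = γΔτ = 1.2469 × 330 days = 411.5 days.

411.5 days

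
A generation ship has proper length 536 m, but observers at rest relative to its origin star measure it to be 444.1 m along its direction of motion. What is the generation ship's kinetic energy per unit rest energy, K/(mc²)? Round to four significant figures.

0.2069

Length contraction gives γ = L₀/L = 536/444.1 = 1.20694.
Since K = (γ−1)mc², K/(mc²) = 1.20694 − 1 = 0.2069.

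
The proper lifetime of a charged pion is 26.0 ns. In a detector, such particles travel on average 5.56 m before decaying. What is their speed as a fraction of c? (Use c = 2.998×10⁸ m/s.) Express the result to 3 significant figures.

0.581c

Lab distance = (lab lifetime)·v = γτ·βc, so βγ = d/(cτ) = 5.560/(2.998×10⁸ × 2.600×10^-8) = 0.7133.
With βγ = 0.7133: γ² = 1 + (βγ)² = 1.508797, and β = (βγ)/γ = 0.7133/1.22833 = 0.581.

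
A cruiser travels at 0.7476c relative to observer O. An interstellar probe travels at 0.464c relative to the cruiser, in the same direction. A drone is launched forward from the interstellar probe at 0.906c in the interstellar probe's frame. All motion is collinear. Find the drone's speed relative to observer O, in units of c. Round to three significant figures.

0.995c

Compose velocities in two stages. Stage 1 (into S'): u₁ = (0.906+0.464)/(1+0.906×0.464) = 0.96453.
Stage 2 (into S): u = (0.96453+0.7476)/(1+0.96453×0.7476) = 0.9948, so the speed is 0.995c.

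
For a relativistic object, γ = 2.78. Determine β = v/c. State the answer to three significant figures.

0.933

β = √(1 − 1/γ²) = √(1 − 1/7.7284) = √0.870607 = 0.933.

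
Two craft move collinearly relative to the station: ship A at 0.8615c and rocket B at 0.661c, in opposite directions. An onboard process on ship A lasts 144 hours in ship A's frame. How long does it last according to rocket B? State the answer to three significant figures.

Transform ship A's velocity into rocket B's frame: (0.8615 + 0.661)/(1 + 0.8615·0.661) = 1.5225/1.5694515, so the relative speed is 0.97008c.
γ for this relative speed: γ = 1/√(1 − 0.941055) = 4.1189.
The clock on ship A records proper time, so rocket B measures Δt = γΔτ = 4.1189 × 144 = 593 hours.

593 hours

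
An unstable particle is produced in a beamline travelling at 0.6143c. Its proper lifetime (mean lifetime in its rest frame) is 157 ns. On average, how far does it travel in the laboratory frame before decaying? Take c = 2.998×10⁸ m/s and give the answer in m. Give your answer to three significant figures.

Lorentz factor: γ = (1 − 0.37736449)^(−1/2) = 1.2673.
Lab-frame lifetime: Δt = γτ = 1.2673 × 157 ns = 198.97 ns.
Distance: d = vΔt = 0.6143 × 2.998×10⁸ m/s × 1.9897×10^-7 s = 36.6 m.

36.6 m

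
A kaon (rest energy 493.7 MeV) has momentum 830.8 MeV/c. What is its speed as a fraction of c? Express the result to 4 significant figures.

0.8597c

pc/(mc²) = 830.8/493.7 = 1.6828 = βγ = β/√(1−β²).
So β² = x²/(1 + x²) with x = 1.6828: x² = 2.83182, β² = 2.83182/3.83182 = 0.739027, β = 0.8597.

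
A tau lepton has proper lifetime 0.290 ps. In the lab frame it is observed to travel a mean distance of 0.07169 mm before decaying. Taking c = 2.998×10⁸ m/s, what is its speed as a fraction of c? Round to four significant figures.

0.6362c

d = βγcτ ⇒ βγ = d/(cτ) = 7.169×10^-5 m / (8.6942×10^-5 m) = 0.82457.
β = (βγ)/√(1+(βγ)²) = 0.82457/√1.679916 = 0.6362.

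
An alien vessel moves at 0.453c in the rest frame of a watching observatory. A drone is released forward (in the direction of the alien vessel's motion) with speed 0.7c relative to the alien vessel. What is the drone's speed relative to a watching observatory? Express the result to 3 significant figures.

In units of c, u = (u' + v)/(1 + u'v) with u' = 0.7 and v = 0.453.
Numerator: 0.7 + 0.453 = 1.153. Denominator: 1 + (0.7)(0.453) = 1.3171.
u = 1.153/1.3171 = 0.87541, so the speed is 0.875c.

0.875c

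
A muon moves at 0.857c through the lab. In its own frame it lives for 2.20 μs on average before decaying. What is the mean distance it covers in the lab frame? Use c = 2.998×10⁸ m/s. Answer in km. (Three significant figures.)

With β = 0.857, γ = 1/√(1 − 0.857²) = 1/√0.265551 = 1.9406.
Lab-frame lifetime: Δt = γτ = 1.9406 × 2.20 μs = 4.2693 μs.
Distance: d = vΔt = 0.857 × 2.998×10⁸ m/s × 4.2693×10^-6 s = 1100 m = 1.10 km.

1.10 km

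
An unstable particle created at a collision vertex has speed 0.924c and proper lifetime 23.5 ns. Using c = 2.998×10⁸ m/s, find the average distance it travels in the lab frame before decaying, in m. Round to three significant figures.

With β = 0.924, γ = 1/√(1 − 0.924²) = 1/√0.146224 = 2.6151.
Lab-frame lifetime: Δt = γτ = 2.6151 × 23.5 ns = 61.455 ns.
Distance: d = vΔt = 0.924 × 2.998×10⁸ m/s × 6.1455×10^-8 s = 17.0 m.

17.0 m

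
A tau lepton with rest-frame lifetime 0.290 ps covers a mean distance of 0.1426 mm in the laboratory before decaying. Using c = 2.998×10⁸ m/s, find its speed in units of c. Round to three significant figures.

d = βγcτ ⇒ βγ = d/(cτ) = 1.426×10^-4 m / (8.6942×10^-5 m) = 1.6402.
β = (βγ)/√(1+(βγ)²) = 1.6402/√3.69026 = 0.854.

0.854c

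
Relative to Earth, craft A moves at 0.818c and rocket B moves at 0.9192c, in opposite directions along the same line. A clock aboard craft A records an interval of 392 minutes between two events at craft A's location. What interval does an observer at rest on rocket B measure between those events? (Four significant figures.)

3032 minutes

The velocity of craft A relative to rocket B is (0.818 + 0.9192)c / (1 + 0.818×0.9192) = 0.99161c; relative speed 0.99161c.
At |u| = 0.99161c, γ = (1 − 0.98329)^(−1/2) = 7.7359.
Craft A's interval is proper; time dilation gives Δt_B = γΔτ = 7.7359 × 392 minutes = 3032 minutes.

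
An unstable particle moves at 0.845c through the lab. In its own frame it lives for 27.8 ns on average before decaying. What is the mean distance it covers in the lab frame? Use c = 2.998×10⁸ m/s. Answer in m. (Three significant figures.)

β² = 0.714025, so γ = 1/√0.285975 = 1.87.
Lab-frame lifetime: Δt = γτ = 1.87 × 27.8 ns = 51.986 ns.
Distance: d = vΔt = 0.845 × 2.998×10⁸ m/s × 5.1986×10^-8 s = 13.2 m.

13.2 m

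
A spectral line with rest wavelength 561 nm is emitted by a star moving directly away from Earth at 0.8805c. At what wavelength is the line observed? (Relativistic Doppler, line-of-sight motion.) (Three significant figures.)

Relativistic Doppler for wavelength: λ_obs = λ_src · √((1+β)/(1−β)).
With β = 0.8805: factor = √(1.8805/0.1195) = 3.9669.
λ_obs = 561 × 3.9669 = 2230 nm.

2230 nm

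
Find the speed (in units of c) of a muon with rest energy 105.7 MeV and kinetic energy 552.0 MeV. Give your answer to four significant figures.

0.9870c

K = (γ−1)mc², so γ = 1 + 552.0/105.7 = 6.2223.
Then v/c = √(1 − γ⁻²) = √(1 − 0.0258284) = √0.9741716 = 0.9870.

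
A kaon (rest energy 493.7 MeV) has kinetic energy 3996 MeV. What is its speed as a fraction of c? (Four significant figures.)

0.9939c

γ = 1 + K/(mc²) = 1 + 3996/493.7 = 9.094.
β = √(1 − 1/γ²) = √(1 − 0.0120918) = √0.9879082 = 0.9939.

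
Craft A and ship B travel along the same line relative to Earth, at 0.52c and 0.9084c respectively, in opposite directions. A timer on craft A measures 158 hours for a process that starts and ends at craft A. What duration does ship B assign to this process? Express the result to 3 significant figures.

Speed of craft A in ship B's frame: u = (v_A + v_B)/(1 + v_A v_B/c²) = (0.52 + 0.9084)/(1 + 0.52×0.9084) = 1.4284/1.472368 = 0.97014; |u| = 0.97014c.
γ for this relative speed: γ = 1/√(1 − 0.941172) = 4.1229.
The clock on craft A records proper time, so ship B measures Δt = γΔτ = 4.1229 × 158 = 651 hours.

651 hours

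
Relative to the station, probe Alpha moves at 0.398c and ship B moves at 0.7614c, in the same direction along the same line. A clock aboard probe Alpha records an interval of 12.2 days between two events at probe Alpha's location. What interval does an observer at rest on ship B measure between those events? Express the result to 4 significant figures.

The velocity of probe Alpha relative to ship B is (0.398 − 0.7614)c / (1 − 0.398×0.7614) = −0.52141c; relative speed 0.52141c.
γ for this relative speed: γ = 1/√(1 − 0.271868) = 1.1719.
The clock on probe Alpha records proper time, so ship B measures Δt = γΔτ = 1.1719 × 12.2 = 14.30 days.

14.30 days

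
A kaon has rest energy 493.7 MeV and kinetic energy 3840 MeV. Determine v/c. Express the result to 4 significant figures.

0.9935

K = (γ−1)mc², so γ = 1 + 3840/493.7 = 8.778.
Then v/c = √(1 − γ⁻²) = √(1 − 0.012978) = √0.987022 = 0.9935.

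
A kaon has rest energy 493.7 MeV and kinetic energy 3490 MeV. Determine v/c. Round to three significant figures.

γ = 1 + K/(mc²) = 1 + 3490/493.7 = 8.0691.
β = √(1 − 1/γ²) = √(1 − 0.0153585) = √0.9846415 = 0.992.

0.992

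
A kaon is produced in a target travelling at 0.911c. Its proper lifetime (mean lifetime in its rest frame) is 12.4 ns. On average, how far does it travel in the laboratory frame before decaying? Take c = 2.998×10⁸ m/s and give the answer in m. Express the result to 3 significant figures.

8.21 m

Lorentz factor: γ = (1 − 0.829921)^(−1/2) = 2.4248.
Lab-frame lifetime: Δt = γτ = 2.4248 × 12.4 ns = 30.068 ns.
Distance: d = vΔt = 0.911 × 2.998×10⁸ m/s × 3.0068×10^-8 s = 8.21 m.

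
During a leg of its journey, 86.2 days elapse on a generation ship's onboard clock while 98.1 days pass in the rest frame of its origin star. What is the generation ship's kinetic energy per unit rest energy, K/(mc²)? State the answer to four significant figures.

0.1381

The time-dilation ratio gives γ = 98.1/86.2 = 1.13805.
K/(mc²) = γ − 1 = 1.13805 − 1 = 0.1381.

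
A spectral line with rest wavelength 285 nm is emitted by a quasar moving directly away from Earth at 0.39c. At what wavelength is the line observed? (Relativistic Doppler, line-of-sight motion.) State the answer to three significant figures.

Relativistic Doppler for wavelength: λ_obs = λ_src · √((1+β)/(1−β)).
With β = 0.39: factor = √(1.39/0.61) = 1.5095.
λ_obs = 285 × 1.5095 = 430 nm.

430 nm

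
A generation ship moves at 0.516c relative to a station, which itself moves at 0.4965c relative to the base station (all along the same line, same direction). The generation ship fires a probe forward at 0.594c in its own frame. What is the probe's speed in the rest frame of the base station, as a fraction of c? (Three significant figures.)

First combine the probe and generation ship (S''→S'): u₁ = (0.594 + 0.516)/(1 + 0.594×0.516) = 1.11/1.306504 = 0.8496.
Then combine with the station (S'→S): u = (0.8496 + 0.4965)/(1 + 0.8496×0.4965) = 1.3461/1.4218264 = 0.94674.

0.947c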